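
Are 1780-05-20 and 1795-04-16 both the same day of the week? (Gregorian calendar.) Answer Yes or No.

From May 20, 1780 to Apr 16, 1795 is 5444 days.
5444 mod 7 = 5, so they are different weekdays.
(May 20, 1780 is a Saturday; Apr 16, 1795 is a Thursday.)

No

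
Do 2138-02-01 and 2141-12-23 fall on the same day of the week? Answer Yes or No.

From Feb 1, 2138 to Dec 23, 2141 is 1421 days.
1421 mod 7 = 0, so they are the same weekday.
(Feb 1, 2138 is a Saturday; Dec 23, 2141 is a Saturday.)

Yes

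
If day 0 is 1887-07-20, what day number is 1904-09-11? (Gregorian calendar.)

Jul 20, 1887 → Jul 20, 1888: 366 days (Feb 29, 1888 is in that span).
Jul 20, 1888 → Jul 20, 1889: 365 days.
Jul 20, 1889 → Jul 20, 1890: 365 days.
Jul 20, 1890 → Jul 20, 1891: 365 days.
Jul 20, 1891 → Jul 20, 1892: 366 days (Feb 29, 1892 is in that span).
Jul 20, 1892 → Jul 20, 1893: 365 days.
Jul 20, 1893 → Jul 20, 1894: 365 days.
Jul 20, 1894 → Jul 20, 1895: 365 days.
Jul 20, 1895 → Jul 20, 1896: 366 days (Feb 29, 1896 is in that span).
Jul 20, 1896 → Jul 20, 1897: 365 days.
Jul 20, 1897 → Jul 20, 1898: 365 days.
Jul 20, 1898 → Jul 20, 1899: 365 days.
Jul 20, 1899 → Jul 20, 1900: 365 days.
Jul 20, 1900 → Jul 20, 1901: 365 days.
Jul 20, 1901 → Jul 20, 1902: 365 days.
Jul 20, 1902 → Jul 20, 1903: 365 days.
Jul 20, 1903 → Jul 20, 1904: 366 days (Feb 29, 1904 is in that span).
Jul 20, 1904 → Aug 20, 1904: 31 days (July has 31).
Aug 20, 1904 → Sep 11, 1904: 22 days.
Total: 6262 days.

6262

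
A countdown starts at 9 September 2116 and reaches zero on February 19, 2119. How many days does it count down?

893

Sep 9, 2116 → Sep 9, 2117: 365 days.
Sep 9, 2117 → Sep 9, 2118: 365 days.
Sep 9, 2118 → Oct 9, 2118: 30 days (September has 30).
Oct 9, 2118 → Nov 9, 2118: 31 days (October has 31).
Nov 9, 2118 → Dec 9, 2118: 30 days (November has 30).
Dec 9, 2118 → Jan 9, 2119: 31 days (December has 31).
Jan 9, 2119 → Feb 9, 2119: 31 days (January has 31).
Feb 9, 2119 → Feb 19, 2119: 10 days.
Total: 893 days.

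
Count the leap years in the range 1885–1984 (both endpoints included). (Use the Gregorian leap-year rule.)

Multiples of 4 in [1885,1984]: 25.
Of those, multiples of 100: 1 (not leap unless ÷400).
Multiples of 400: 0.
Leap years = 25 − 1 + 0 = 24.

24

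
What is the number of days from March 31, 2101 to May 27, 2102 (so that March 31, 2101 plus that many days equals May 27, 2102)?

Mar 31, 2101 → Mar 31, 2102: 365 days.
Mar 31, 2102 → Apr 30, 2102: 30 days (March has 31).
Apr 30, 2102 → May 27, 2102: 27 days.
Total: 422 days.

422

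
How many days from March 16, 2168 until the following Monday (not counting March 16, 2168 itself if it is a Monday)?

Mar 16, 2168 is a Wednesday.
From Wednesday to the next Monday is 5 days.

5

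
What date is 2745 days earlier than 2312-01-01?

June 26, 2304

−365 (one year) → Jan 1, 2311 (2380 left).
−365 (one year) → Jan 1, 2310 (2015 left).
−365 (one year) → Jan 1, 2309 (1650 left).
−366 (one year; includes Feb 29, 2308) → Jan 1, 2308 (1284 left).
−365 (one year) → Jan 1, 2307 (919 left).
−365 (one year) → Jan 1, 2306 (554 left).
−365 (one year) → Jan 1, 2305 (189 left).
−1 → Dec 31, 2304 (end of Dec, 31 days; 188 left).
−31 → Nov 30, 2304 (end of Nov, 30 days; 157 left).
−30 → Oct 31, 2304 (end of Oct, 31 days; 127 left).
−31 → Sep 30, 2304 (end of Sep, 30 days; 96 left).
−30 → Aug 31, 2304 (end of Aug, 31 days; 66 left).
−31 → Jul 31, 2304 (end of Jul, 31 days; 35 left).
−31 → Jun 30, 2304 (end of Jun, 30 days; 4 left).
−4 → Jun 26, 2304.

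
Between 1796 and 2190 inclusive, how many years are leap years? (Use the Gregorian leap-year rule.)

96

Multiples of 4 in [1796,2190]: 99.
Of those, multiples of 100: 4 (not leap unless ÷400).
Multiples of 400: 1.
Leap years = 99 − 4 + 1 = 96.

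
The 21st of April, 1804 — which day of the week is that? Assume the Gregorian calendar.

Doomsday rule: the anchor day for the 1800s is Friday. For year 04: 4÷12 = 0 r 4, and 4÷4 = 1, so 0+4+1 = 5.
Friday + 5 ≡ Wednesday — that's 1804's doomsday.
In April the doomsday date is Apr 4.
Apr 21 is 17 days after Apr 4; 17 mod 7 = 3, so Wednesday + 3 = Saturday.

Saturday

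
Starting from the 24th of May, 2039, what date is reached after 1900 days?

August 5, 2044

+366 (one year; includes Feb 29, 2040) → May 24, 2040 (1534 left).
+365 (one year) → May 24, 2041 (1169 left).
+365 (one year) → May 24, 2042 (804 left).
+365 (one year) → May 24, 2043 (439 left).
+366 (one year; includes Feb 29, 2044) → May 24, 2044 (73 left).
May has 31 days: +8 → Jun 1, 2044 (65 left).
Jun has 30 days: +30 → Jul 1, 2044 (35 left).
Jul has 31 days: +31 → Aug 1, 2044 (4 left).
+4 → Aug 5, 2044.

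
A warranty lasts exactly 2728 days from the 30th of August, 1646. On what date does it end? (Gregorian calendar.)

February 17, 1654

+365 (one year) → Aug 30, 1647 (2363 left).
+366 (one year; includes Feb 29, 1648) → Aug 30, 1648 (1997 left).
+365 (one year) → Aug 30, 1649 (1632 left).
+365 (one year) → Aug 30, 1650 (1267 left).
+365 (one year) → Aug 30, 1651 (902 left).
+366 (one year; includes Feb 29, 1652) → Aug 30, 1652 (536 left).
+365 (one year) → Aug 30, 1653 (171 left).
Aug has 31 days: +2 → Sep 1, 1653 (169 left).
Sep has 30 days: +30 → Oct 1, 1653 (139 left).
Oct has 31 days: +31 → Nov 1, 1653 (108 left).
Nov has 30 days: +30 → Dec 1, 1653 (78 left).
Dec has 31 days: +31 → Jan 1, 1654 (47 left).
Jan has 31 days: +31 → Feb 1, 1654 (16 left).
+16 → Feb 17, 1654.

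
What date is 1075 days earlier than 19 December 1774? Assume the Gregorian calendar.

January 9, 1772

−365 (one year) → Dec 19, 1773 (710 left).
−365 (one year) → Dec 19, 1772 (345 left).
−19 → Nov 30, 1772 (end of Nov, 30 days; 326 left).
−30 → Oct 31, 1772 (end of Oct, 31 days; 296 left).
−31 → Sep 30, 1772 (end of Sep, 30 days; 265 left).
−30 → Aug 31, 1772 (end of Aug, 31 days; 235 left).
−31 → Jul 31, 1772 (end of Jul, 31 days; 204 left).
−31 → Jun 30, 1772 (end of Jun, 30 days; 173 left).
−30 → May 31, 1772 (end of May, 31 days; 143 left).
−31 → Apr 30, 1772 (end of Apr, 30 days; 112 left).
−30 → Mar 31, 1772 (end of Mar, 31 days; 82 left).
−31 → Feb 29, 1772 (end of Feb, 29 days; 51 left).
−29 → Jan 31, 1772 (end of Jan, 31 days; 22 left).
−22 → Jan 9, 1772.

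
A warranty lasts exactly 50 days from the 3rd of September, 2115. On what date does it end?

October 23, 2115

Sep has 30 days: +28 → Oct 1, 2115 (22 left).
+22 → Oct 23, 2115.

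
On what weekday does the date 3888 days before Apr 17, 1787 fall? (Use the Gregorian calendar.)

Apr 17, 1787 is a Tuesday.
3888 mod 7 = 3, so 3888 days before a Tuesday is Tuesday − 3 = Saturday.

Saturday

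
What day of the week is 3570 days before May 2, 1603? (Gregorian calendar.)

First find the weekday of May 2, 1603. Doomsday rule: the anchor day for the 1600s is Tuesday. For year 03: 3÷12 = 0 r 3, and 3÷4 = 0, so 0+3+0 = 3.
Tuesday + 3 ≡ Friday — that's 1603's doomsday.
In May the doomsday date is May 9.
May 2 is 7 days before May 9; 7 mod 7 = 0, so Friday − 0 = Friday.
3570 mod 7 = 0, so 3570 days before a Friday is Friday − 0 = Friday.

Friday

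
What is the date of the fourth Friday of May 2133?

May 22, 2133

May 1, 2133 is a Friday.
The first Friday is therefore May 1 (same day).
The fourth Friday is 1 + 3×7 = May 22.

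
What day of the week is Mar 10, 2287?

Doomsday rule: the anchor day for the 2200s is Friday. For year 87: 87÷12 = 7 r 3, and 3÷4 = 0, so 7+3+0 = 10.
Friday + 10 ≡ Monday — that's 2287's doomsday.
In March the doomsday date is Mar 14.
Mar 10 is 4 days before Mar 14; 4 mod 7 = 4, so Monday − 4 = Thursday.

Thursday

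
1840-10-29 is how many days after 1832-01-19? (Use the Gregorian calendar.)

3206

Jan 19, 1832 → Jan 19, 1833: 366 days (Feb 29, 1832 is in that span).
Jan 19, 1833 → Jan 19, 1834: 365 days.
Jan 19, 1834 → Jan 19, 1835: 365 days.
Jan 19, 1835 → Jan 19, 1836: 365 days.
Jan 19, 1836 → Jan 19, 1837: 366 days (Feb 29, 1836 is in that span).
Jan 19, 1837 → Jan 19, 1838: 365 days.
Jan 19, 1838 → Jan 19, 1839: 365 days.
Jan 19, 1839 → Jan 19, 1840: 365 days.
Jan 19, 1840 → Feb 19, 1840: 31 days (January has 31).
Feb 19, 1840 → Mar 19, 1840: 29 days (February has 29).
Mar 19, 1840 → Apr 19, 1840: 31 days (March has 31).
Apr 19, 1840 → May 19, 1840: 30 days (April has 30).
May 19, 1840 → Jun 19, 1840: 31 days (May has 31).
Jun 19, 1840 → Jul 19, 1840: 30 days (June has 30).
Jul 19, 1840 → Aug 19, 1840: 31 days (July has 31).
Aug 19, 1840 → Sep 19, 1840: 31 days (August has 31).
Sep 19, 1840 → Oct 19, 1840: 30 days (September has 30).
Oct 19, 1840 → Oct 29, 1840: 10 days.
Total: 3206 days.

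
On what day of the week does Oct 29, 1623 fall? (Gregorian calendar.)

Sunday

Doomsday rule: the anchor day for the 1600s is Tuesday. For year 23: 23÷12 = 1 r 11, and 11÷4 = 2, so 1+11+2 = 14.
Tuesday + 14 ≡ Tuesday — that's 1623's doomsday.
In October the doomsday date is Oct 10.
Oct 29 is 19 days after Oct 10; 19 mod 7 = 5, so Tuesday + 5 = Sunday.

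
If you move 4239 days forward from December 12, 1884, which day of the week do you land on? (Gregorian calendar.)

Tuesday

First find the weekday of Dec 12, 1884. Doomsday rule: the anchor day for the 1800s is Friday. For year 84: 84÷12 = 7 r 0, and 0÷4 = 0, so 7+0+0 = 7.
Friday + 7 ≡ Friday — that's 1884's doomsday.
In December the doomsday date is Dec 12.
Dec 12 is the doomsday itself: Friday.
4239 mod 7 = 4, so 4239 days after a Friday is Friday + 4 = Tuesday.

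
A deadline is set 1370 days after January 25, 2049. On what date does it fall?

+365 (one year) → Jan 25, 2050 (1005 left).
+365 (one year) → Jan 25, 2051 (640 left).
+365 (one year) → Jan 25, 2052 (275 left).
Jan has 31 days: +7 → Feb 1, 2052 (268 left).
Feb has 29 days: +29 → Mar 1, 2052 (239 left).
Mar has 31 days: +31 → Apr 1, 2052 (208 left).
Apr has 30 days: +30 → May 1, 2052 (178 left).
May has 31 days: +31 → Jun 1, 2052 (147 left).
Jun has 30 days: +30 → Jul 1, 2052 (117 left).
Jul has 31 days: +31 → Aug 1, 2052 (86 left).
Aug has 31 days: +31 → Sep 1, 2052 (55 left).
Sep has 30 days: +30 → Oct 1, 2052 (25 left).
+25 → Oct 26, 2052.

October 26, 2052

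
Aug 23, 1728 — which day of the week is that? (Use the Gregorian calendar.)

Monday

Doomsday rule: the anchor day for the 1700s is Sunday. For year 28: 28÷12 = 2 r 4, and 4÷4 = 1, so 2+4+1 = 7.
Sunday + 7 ≡ Sunday — that's 1728's doomsday.
In August the doomsday date is Aug 8.
Aug 23 is 15 days after Aug 8; 15 mod 7 = 1, so Sunday + 1 = Monday.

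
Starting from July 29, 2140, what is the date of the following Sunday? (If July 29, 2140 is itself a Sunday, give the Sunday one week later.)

July 31, 2140

Jul 29, 2140 is a Friday.
From Friday to the next Sunday is 2 days.
Jul 29, 2140 + 2 = Jul 31, 2140.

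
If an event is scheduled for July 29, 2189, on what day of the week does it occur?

Doomsday rule: the anchor day for the 2100s is Sunday. For year 89: 89÷12 = 7 r 5, and 5÷4 = 1, so 7+5+1 = 13.
Sunday + 13 ≡ Saturday — that's 2189's doomsday.
In July the doomsday date is Jul 11.
Jul 29 is 18 days after Jul 11; 18 mod 7 = 4, so Saturday + 4 = Wednesday.

Wednesday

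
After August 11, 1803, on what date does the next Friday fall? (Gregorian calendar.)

August 12, 1803

Aug 11, 1803 is a Thursday.
From Thursday to the next Friday is 1 day.
Aug 11, 1803 + 1 = Aug 12, 1803.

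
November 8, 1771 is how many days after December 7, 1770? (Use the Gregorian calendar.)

336

Dec 7, 1770 → Jan 7, 1771: 31 days (December has 31).
Jan 7, 1771 → Feb 7, 1771: 31 days (January has 31).
Feb 7, 1771 → Mar 7, 1771: 28 days (February has 28).
Mar 7, 1771 → Apr 7, 1771: 31 days (March has 31).
Apr 7, 1771 → May 7, 1771: 30 days (April has 30).
May 7, 1771 → Jun 7, 1771: 31 days (May has 31).
Jun 7, 1771 → Jul 7, 1771: 30 days (June has 30).
Jul 7, 1771 → Aug 7, 1771: 31 days (July has 31).
Aug 7, 1771 → Sep 7, 1771: 31 days (August has 31).
Sep 7, 1771 → Oct 7, 1771: 30 days (September has 30).
Oct 7, 1771 → Nov 7, 1771: 31 days (October has 31).
Nov 7, 1771 → Nov 8, 1771: 1 days.
Total: 336 days.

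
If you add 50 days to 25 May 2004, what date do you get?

May has 31 days: +7 → Jun 1, 2004 (43 left).
Jun has 30 days: +30 → Jul 1, 2004 (13 left).
+13 → Jul 14, 2004.

July 14, 2004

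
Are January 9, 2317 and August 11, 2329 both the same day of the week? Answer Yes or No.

No

From Jan 9, 2317 to Aug 11, 2329 is 4597 days.
4597 mod 7 = 5, so they are different weekdays.
(Jan 9, 2317 is a Tuesday; Aug 11, 2329 is a Sunday.)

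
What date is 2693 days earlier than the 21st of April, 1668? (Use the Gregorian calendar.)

−366 (one year; includes Feb 29, 1668) → Apr 21, 1667 (2327 left).
−365 (one year) → Apr 21, 1666 (1962 left).
−365 (one year) → Apr 21, 1665 (1597 left).
−365 (one year) → Apr 21, 1664 (1232 left).
−366 (one year; includes Feb 29, 1664) → Apr 21, 1663 (866 left).
−365 (one year) → Apr 21, 1662 (501 left).
−365 (one year) → Apr 21, 1661 (136 left).
−21 → Mar 31, 1661 (end of Mar, 31 days; 115 left).
−31 → Feb 28, 1661 (end of Feb, 28 days; 84 left).
−28 → Jan 31, 1661 (end of Jan, 31 days; 56 left).
−31 → Dec 31, 1660 (end of Dec, 31 days; 25 left).
−25 → Dec 6, 1660.

December 6, 1660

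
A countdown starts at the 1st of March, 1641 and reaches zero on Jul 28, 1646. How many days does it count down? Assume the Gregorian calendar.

Mar 1, 1641 → Mar 1, 1642: 365 days.
Mar 1, 1642 → Mar 1, 1643: 365 days.
Mar 1, 1643 → Mar 1, 1644: 366 days (Feb 29, 1644 is in that span).
Mar 1, 1644 → Mar 1, 1645: 365 days.
Mar 1, 1645 → Mar 1, 1646: 365 days.
Mar 1, 1646 → Apr 1, 1646: 31 days (March has 31).
Apr 1, 1646 → May 1, 1646: 30 days (April has 30).
May 1, 1646 → Jun 1, 1646: 31 days (May has 31).
Jun 1, 1646 → Jul 1, 1646: 30 days (June has 30).
Jul 1, 1646 → Jul 28, 1646: 27 days.
Total: 1975 days.

1975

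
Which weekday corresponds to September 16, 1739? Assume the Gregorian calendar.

Wednesday

Doomsday rule: the anchor day for the 1700s is Sunday. For year 39: 39÷12 = 3 r 3, and 3÷4 = 0, so 3+3+0 = 6.
Sunday + 6 ≡ Saturday — that's 1739's doomsday.
In September the doomsday date is Sep 5.
Sep 16 is 11 days after Sep 5; 11 mod 7 = 4, so Saturday + 4 = Wednesday.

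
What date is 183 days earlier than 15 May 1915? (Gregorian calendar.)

November 13, 1914

−15 → Apr 30, 1915 (end of Apr, 30 days; 168 left).
−30 → Mar 31, 1915 (end of Mar, 31 days; 138 left).
−31 → Feb 28, 1915 (end of Feb, 28 days; 107 left).
−28 → Jan 31, 1915 (end of Jan, 31 days; 79 left).
−31 → Dec 31, 1914 (end of Dec, 31 days; 48 left).
−31 → Nov 30, 1914 (end of Nov, 30 days; 17 left).
−17 → Nov 13, 1914.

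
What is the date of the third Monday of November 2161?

November 1, 2161 is a Sunday.
The first Monday is therefore November 2 (1 days later).
The third Monday is 2 + 2×7 = November 16.

November 16, 2161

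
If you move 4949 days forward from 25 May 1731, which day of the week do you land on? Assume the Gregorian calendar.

First find the weekday of May 25, 1731. Doomsday rule: the anchor day for the 1700s is Sunday. For year 31: 31÷12 = 2 r 7, and 7÷4 = 1, so 2+7+1 = 10.
Sunday + 10 ≡ Wednesday — that's 1731's doomsday.
In May the doomsday date is May 9.
May 25 is 16 days after May 9; 16 mod 7 = 2, so Wednesday + 2 = Friday.
4949 mod 7 = 0, so 4949 days after a Friday is Friday + 0 = Friday.

Friday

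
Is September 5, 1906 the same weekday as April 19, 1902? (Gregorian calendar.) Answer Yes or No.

From Apr 19, 1902 to Sep 5, 1906 is 1600 days.
1600 mod 7 = 4, so they are different weekdays.
(Apr 19, 1902 is a Saturday; Sep 5, 1906 is a Wednesday.)

No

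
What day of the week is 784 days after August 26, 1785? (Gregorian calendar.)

Aug 26, 1785 is a Friday.
784 mod 7 = 0, so 784 days after a Friday is Friday + 0 = Friday.

Friday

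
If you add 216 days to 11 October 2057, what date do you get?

May 15, 2058

Oct has 31 days: +21 → Nov 1, 2057 (195 left).
Nov has 30 days: +30 → Dec 1, 2057 (165 left).
Dec has 31 days: +31 → Jan 1, 2058 (134 left).
Jan has 31 days: +31 → Feb 1, 2058 (103 left).
Feb has 28 days: +28 → Mar 1, 2058 (75 left).
Mar has 31 days: +31 → Apr 1, 2058 (44 left).
Apr has 30 days: +30 → May 1, 2058 (14 left).
+14 → May 15, 2058.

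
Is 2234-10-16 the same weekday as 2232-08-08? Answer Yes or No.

From Aug 8, 2232 to Oct 16, 2234 is 799 days.
799 mod 7 = 1, so they are different weekdays.
(Aug 8, 2232 is a Wednesday; Oct 16, 2234 is a Thursday.)

No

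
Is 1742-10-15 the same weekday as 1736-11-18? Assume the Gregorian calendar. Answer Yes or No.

No

From Nov 18, 1736 to Oct 15, 1742 is 2157 days.
2157 mod 7 = 1, so they are different weekdays.
(Nov 18, 1736 is a Sunday; Oct 15, 1742 is a Monday.)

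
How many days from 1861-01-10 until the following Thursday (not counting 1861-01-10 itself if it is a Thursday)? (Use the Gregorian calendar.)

7

Jan 10, 1861 is a Thursday.
From Thursday to the next Thursday is 7 days.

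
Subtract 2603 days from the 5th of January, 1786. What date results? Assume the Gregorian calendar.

November 20, 1778

−365 (one year) → Jan 5, 1785 (2238 left).
−366 (one year; includes Feb 29, 1784) → Jan 5, 1784 (1872 left).
−365 (one year) → Jan 5, 1783 (1507 left).
−365 (one year) → Jan 5, 1782 (1142 left).
−365 (one year) → Jan 5, 1781 (777 left).
−366 (one year; includes Feb 29, 1780) → Jan 5, 1780 (411 left).
−365 (one year) → Jan 5, 1779 (46 left).
−5 → Dec 31, 1778 (end of Dec, 31 days; 41 left).
−31 → Nov 30, 1778 (end of Nov, 30 days; 10 left).
−10 → Nov 20, 1778.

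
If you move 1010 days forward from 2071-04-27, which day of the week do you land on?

Wednesday

Apr 27, 2071 is a Monday.
1010 mod 7 = 2, so 1010 days after a Monday is Monday + 2 = Wednesday.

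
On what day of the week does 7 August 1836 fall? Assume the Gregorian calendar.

Doomsday rule: the anchor day for the 1800s is Friday. For year 36: 36÷12 = 3 r 0, and 0÷4 = 0, so 3+0+0 = 3.
Friday + 3 ≡ Monday — that's 1836's doomsday.
In August the doomsday date is Aug 8.
Aug 7 is 1 day before Aug 8; 1 mod 7 = 1, so Monday − 1 = Sunday.

Sunday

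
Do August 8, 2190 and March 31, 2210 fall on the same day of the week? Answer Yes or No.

No

From Aug 8, 2190 to Mar 31, 2210 is 7174 days.
7174 mod 7 = 6, so they are different weekdays.
(Aug 8, 2190 is a Sunday; Mar 31, 2210 is a Saturday.)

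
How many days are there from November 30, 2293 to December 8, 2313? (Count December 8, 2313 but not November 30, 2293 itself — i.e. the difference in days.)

7312

Nov 30, 2293 → Nov 30, 2294: 365 days.
Nov 30, 2294 → Nov 30, 2295: 365 days.
Nov 30, 2295 → Nov 30, 2296: 366 days (Feb 29, 2296 is in that span).
Nov 30, 2296 → Nov 30, 2297: 365 days.
Nov 30, 2297 → Nov 30, 2298: 365 days.
Nov 30, 2298 → Nov 30, 2299: 365 days.
Nov 30, 2299 → Nov 30, 2300: 365 days.
Nov 30, 2300 → Nov 30, 2301: 365 days.
Nov 30, 2301 → Nov 30, 2302: 365 days.
Nov 30, 2302 → Nov 30, 2303: 365 days.
Nov 30, 2303 → Nov 30, 2304: 366 days (Feb 29, 2304 is in that span).
Nov 30, 2304 → Nov 30, 2305: 365 days.
Nov 30, 2305 → Nov 30, 2306: 365 days.
Nov 30, 2306 → Nov 30, 2307: 365 days.
Nov 30, 2307 → Nov 30, 2308: 366 days (Feb 29, 2308 is in that span).
Nov 30, 2308 → Nov 30, 2309: 365 days.
Nov 30, 2309 → Nov 30, 2310: 365 days.
Nov 30, 2310 → Nov 30, 2311: 365 days.
Nov 30, 2311 → Nov 30, 2312: 366 days (Feb 29, 2312 is in that span).
Nov 30, 2312 → Dec 30, 2312: 30 days (November has 30).
Dec 30, 2312 → Jan 30, 2313: 31 days (December has 31).
Jan 30, 2313 → Feb 28, 2313: 29 days (January has 31).
Feb 28, 2313 → Mar 28, 2313: 28 days (February has 28).
Mar 28, 2313 → Apr 28, 2313: 31 days (March has 31).
Apr 28, 2313 → May 28, 2313: 30 days (April has 30).
May 28, 2313 → Jun 28, 2313: 31 days (May has 31).
Jun 28, 2313 → Jul 28, 2313: 30 days (June has 30).
Jul 28, 2313 → Aug 28, 2313: 31 days (July has 31).
Aug 28, 2313 → Sep 28, 2313: 31 days (August has 31).
Sep 28, 2313 → Oct 28, 2313: 30 days (September has 30).
Oct 28, 2313 → Nov 28, 2313: 31 days (October has 31).
Nov 28, 2313 → Dec 8, 2313: 10 days.
Total: 7312 days.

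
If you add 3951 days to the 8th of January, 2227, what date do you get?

November 2, 2237

+365 (one year) → Jan 8, 2228 (3586 left).
+366 (one year; includes Feb 29, 2228) → Jan 8, 2229 (3220 left).
+365 (one year) → Jan 8, 2230 (2855 left).
+365 (one year) → Jan 8, 2231 (2490 left).
+365 (one year) → Jan 8, 2232 (2125 left).
+366 (one year; includes Feb 29, 2232) → Jan 8, 2233 (1759 left).
+365 (one year) → Jan 8, 2234 (1394 left).
+365 (one year) → Jan 8, 2235 (1029 left).
+365 (one year) → Jan 8, 2236 (664 left).
+366 (one year; includes Feb 29, 2236) → Jan 8, 2237 (298 left).
Jan has 31 days: +24 → Feb 1, 2237 (274 left).
Feb has 28 days: +28 → Mar 1, 2237 (246 left).
Mar has 31 days: +31 → Apr 1, 2237 (215 left).
Apr has 30 days: +30 → May 1, 2237 (185 left).
May has 31 days: +31 → Jun 1, 2237 (154 left).
Jun has 30 days: +30 → Jul 1, 2237 (124 left).
Jul has 31 days: +31 → Aug 1, 2237 (93 left).
Aug has 31 days: +31 → Sep 1, 2237 (62 left).
Sep has 30 days: +30 → Oct 1, 2237 (32 left).
Oct has 31 days: +31 → Nov 1, 2237 (1 left).
+1 → Nov 2, 2237.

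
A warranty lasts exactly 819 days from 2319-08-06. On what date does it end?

November 2, 2321

+366 (one year; includes Feb 29, 2320) → Aug 6, 2320 (453 left).
+365 (one year) → Aug 6, 2321 (88 left).
Aug has 31 days: +26 → Sep 1, 2321 (62 left).
Sep has 30 days: +30 → Oct 1, 2321 (32 left).
Oct has 31 days: +31 → Nov 1, 2321 (1 left).
+1 → Nov 2, 2321.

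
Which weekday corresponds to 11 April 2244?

January 1, 2244 is a Monday.
Jan 1, 2244 → Feb 1, 2244: 31 days (January has 31).
Feb 1, 2244 → Mar 1, 2244: 29 days (February has 29).
Mar 1, 2244 → Apr 1, 2244: 31 days (March has 31).
Apr 1, 2244 → Apr 11, 2244: 10 days.
Total: 101 days.
101 mod 7 = 3, so Monday + 3 = Thursday.

Thursday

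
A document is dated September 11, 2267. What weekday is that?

Wednesday

Doomsday rule: the anchor day for the 2200s is Friday. For year 67: 67÷12 = 5 r 7, and 7÷4 = 1, so 5+7+1 = 13.
Friday + 13 ≡ Thursday — that's 2267's doomsday.
In September the doomsday date is Sep 5.
Sep 11 is 6 days after Sep 5; 6 mod 7 = 6, so Thursday + 6 = Wednesday.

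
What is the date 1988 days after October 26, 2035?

April 5, 2041

+366 (one year; includes Feb 29, 2036) → Oct 26, 2036 (1622 left).
+365 (one year) → Oct 26, 2037 (1257 left).
+365 (one year) → Oct 26, 2038 (892 left).
+365 (one year) → Oct 26, 2039 (527 left).
+366 (one year; includes Feb 29, 2040) → Oct 26, 2040 (161 left).
Oct has 31 days: +6 → Nov 1, 2040 (155 left).
Nov has 30 days: +30 → Dec 1, 2040 (125 left).
Dec has 31 days: +31 → Jan 1, 2041 (94 left).
Jan has 31 days: +31 → Feb 1, 2041 (63 left).
Feb has 28 days: +28 → Mar 1, 2041 (35 left).
Mar has 31 days: +31 → Apr 1, 2041 (4 left).
+4 → Apr 5, 2041.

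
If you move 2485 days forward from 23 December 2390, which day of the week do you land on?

Dec 23, 2390 is a Sunday.
2485 mod 7 = 0, so 2485 days after a Sunday is Sunday + 0 = Sunday.

Sunday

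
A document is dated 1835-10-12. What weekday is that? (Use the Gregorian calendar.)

Doomsday rule: the anchor day for the 1800s is Friday. For year 35: 35÷12 = 2 r 11, and 11÷4 = 2, so 2+11+2 = 15.
Friday + 15 ≡ Saturday — that's 1835's doomsday.
In October the doomsday date is Oct 10.
Oct 12 is 2 days after Oct 10; 2 mod 7 = 2, so Saturday + 2 = Monday.

Monday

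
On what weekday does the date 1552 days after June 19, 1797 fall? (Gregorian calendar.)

First find the weekday of Jun 19, 1797. Doomsday rule: the anchor day for the 1700s is Sunday. For year 97: 97÷12 = 8 r 1, and 1÷4 = 0, so 8+1+0 = 9.
Sunday + 9 ≡ Tuesday — that's 1797's doomsday.
In June the doomsday date is Jun 6.
Jun 19 is 13 days after Jun 6; 13 mod 7 = 6, so Tuesday + 6 = Monday.
1552 mod 7 = 5, so 1552 days after a Monday is Monday + 5 = Saturday.

Saturday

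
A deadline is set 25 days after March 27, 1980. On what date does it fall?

Mar has 31 days: +5 → Apr 1, 1980 (20 left).
+20 → Apr 21, 1980.

April 21, 1980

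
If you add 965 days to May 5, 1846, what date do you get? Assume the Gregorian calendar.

+365 (one year) → May 5, 1847 (600 left).
+366 (one year; includes Feb 29, 1848) → May 5, 1848 (234 left).
May has 31 days: +27 → Jun 1, 1848 (207 left).
Jun has 30 days: +30 → Jul 1, 1848 (177 left).
Jul has 31 days: +31 → Aug 1, 1848 (146 left).
Aug has 31 days: +31 → Sep 1, 1848 (115 left).
Sep has 30 days: +30 → Oct 1, 1848 (85 left).
Oct has 31 days: +31 → Nov 1, 1848 (54 left).
Nov has 30 days: +30 → Dec 1, 1848 (24 left).
+24 → Dec 25, 1848.

December 25, 1848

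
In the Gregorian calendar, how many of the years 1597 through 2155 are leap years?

Multiples of 4 in [1597,2155]: 139.
Of those, multiples of 100: 6 (not leap unless ÷400).
Multiples of 400: 2.
Leap years = 139 − 6 + 2 = 135.

135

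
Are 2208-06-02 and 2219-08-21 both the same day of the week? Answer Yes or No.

From Jun 2, 2208 to Aug 21, 2219 is 4097 days.
4097 mod 7 = 2, so they are different weekdays.
(Jun 2, 2208 is a Thursday; Aug 21, 2219 is a Saturday.)

No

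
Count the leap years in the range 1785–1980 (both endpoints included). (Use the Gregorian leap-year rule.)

Multiples of 4 in [1785,1980]: 49.
Of those, multiples of 100: 2 (not leap unless ÷400).
Multiples of 400: 0.
Leap years = 49 − 2 + 0 = 47.

47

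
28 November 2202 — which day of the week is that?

Sunday

Doomsday rule: the anchor day for the 2200s is Friday. For year 02: 2÷12 = 0 r 2, and 2÷4 = 0, so 0+2+0 = 2.
Friday + 2 ≡ Sunday — that's 2202's doomsday.
In November the doomsday date is Nov 7.
Nov 28 is 21 days after Nov 7; 21 mod 7 = 0, so Sunday + 0 = Sunday.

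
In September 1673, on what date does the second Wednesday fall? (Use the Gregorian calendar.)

September 1, 1673 is a Friday.
The first Wednesday is therefore September 6 (5 days later).
The second Wednesday is 6 + 1×7 = September 13.

September 13, 1673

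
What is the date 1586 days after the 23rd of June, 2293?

October 26, 2297

+365 (one year) → Jun 23, 2294 (1221 left).
+365 (one year) → Jun 23, 2295 (856 left).
+366 (one year; includes Feb 29, 2296) → Jun 23, 2296 (490 left).
+365 (one year) → Jun 23, 2297 (125 left).
Jun has 30 days: +8 → Jul 1, 2297 (117 left).
Jul has 31 days: +31 → Aug 1, 2297 (86 left).
Aug has 31 days: +31 → Sep 1, 2297 (55 left).
Sep has 30 days: +30 → Oct 1, 2297 (25 left).
+25 → Oct 26, 2297.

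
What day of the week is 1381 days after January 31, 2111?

Monday

First find the weekday of Jan 31, 2111. Doomsday rule: the anchor day for the 2100s is Sunday. For year 11: 11÷12 = 0 r 11, and 11÷4 = 2, so 0+11+2 = 13.
Sunday + 13 ≡ Saturday — that's 2111's doomsday.
In January the doomsday date is Jan 3 (2111 is not a leap year).
Jan 31 is 28 days after Jan 3; 28 mod 7 = 0, so Saturday + 0 = Saturday.
1381 mod 7 = 2, so 1381 days after a Saturday is Saturday + 2 = Monday.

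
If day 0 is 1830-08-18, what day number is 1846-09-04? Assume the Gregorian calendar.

5861

Aug 18, 1830 → Aug 18, 1831: 365 days.
Aug 18, 1831 → Aug 18, 1832: 366 days (Feb 29, 1832 is in that span).
Aug 18, 1832 → Aug 18, 1833: 365 days.
Aug 18, 1833 → Aug 18, 1834: 365 days.
Aug 18, 1834 → Aug 18, 1835: 365 days.
Aug 18, 1835 → Aug 18, 1836: 366 days (Feb 29, 1836 is in that span).
Aug 18, 1836 → Aug 18, 1837: 365 days.
Aug 18, 1837 → Aug 18, 1838: 365 days.
Aug 18, 1838 → Aug 18, 1839: 365 days.
Aug 18, 1839 → Aug 18, 1840: 366 days (Feb 29, 1840 is in that span).
Aug 18, 1840 → Aug 18, 1841: 365 days.
Aug 18, 1841 → Aug 18, 1842: 365 days.
Aug 18, 1842 → Aug 18, 1843: 365 days.
Aug 18, 1843 → Aug 18, 1844: 366 days (Feb 29, 1844 is in that span).
Aug 18, 1844 → Aug 18, 1845: 365 days.
Aug 18, 1845 → Sep 18, 1845: 31 days (August has 31).
Sep 18, 1845 → Oct 18, 1845: 30 days (September has 30).
Oct 18, 1845 → Nov 18, 1845: 31 days (October has 31).
Nov 18, 1845 → Dec 18, 1845: 30 days (November has 30).
Dec 18, 1845 → Jan 18, 1846: 31 days (December has 31).
Jan 18, 1846 → Feb 18, 1846: 31 days (January has 31).
Feb 18, 1846 → Mar 18, 1846: 28 days (February has 28).
Mar 18, 1846 → Apr 18, 1846: 31 days (March has 31).
Apr 18, 1846 → May 18, 1846: 30 days (April has 30).
May 18, 1846 → Jun 18, 1846: 31 days (May has 31).
Jun 18, 1846 → Jul 18, 1846: 30 days (June has 30).
Jul 18, 1846 → Aug 18, 1846: 31 days (July has 31).
Aug 18, 1846 → Sep 4, 1846: 17 days.
Total: 5861 days.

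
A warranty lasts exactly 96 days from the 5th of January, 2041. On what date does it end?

Jan has 31 days: +27 → Feb 1, 2041 (69 left).
Feb has 28 days: +28 → Mar 1, 2041 (41 left).
Mar has 31 days: +31 → Apr 1, 2041 (10 left).
+10 → Apr 11, 2041.

April 11, 2041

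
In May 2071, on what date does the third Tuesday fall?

May 19, 2071

May 1, 2071 is a Friday.
The first Tuesday is therefore May 5 (4 days later).
The third Tuesday is 5 + 2×7 = May 19.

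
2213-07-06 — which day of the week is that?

Tuesday

Doomsday rule: the anchor day for the 2200s is Friday. For year 13: 13÷12 = 1 r 1, and 1÷4 = 0, so 1+1+0 = 2.
Friday + 2 ≡ Sunday — that's 2213's doomsday.
In July the doomsday date is Jul 11.
Jul 6 is 5 days before Jul 11; 5 mod 7 = 5, so Sunday − 5 = Tuesday.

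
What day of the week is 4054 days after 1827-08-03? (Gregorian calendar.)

First find the weekday of Aug 3, 1827. Doomsday rule: the anchor day for the 1800s is Friday. For year 27: 27÷12 = 2 r 3, and 3÷4 = 0, so 2+3+0 = 5.
Friday + 5 ≡ Wednesday — that's 1827's doomsday.
In August the doomsday date is Aug 8.
Aug 3 is 5 days before Aug 8; 5 mod 7 = 5, so Wednesday − 5 = Friday.
4054 mod 7 = 1, so 4054 days after a Friday is Friday + 1 = Saturday.

Saturday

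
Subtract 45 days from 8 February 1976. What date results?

December 25, 1975

−8 → Jan 31, 1976 (end of Jan, 31 days; 37 left).
−31 → Dec 31, 1975 (end of Dec, 31 days; 6 left).
−6 → Dec 25, 1975.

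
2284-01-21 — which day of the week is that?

Doomsday rule: the anchor day for the 2200s is Friday. For year 84: 84÷12 = 7 r 0, and 0÷4 = 0, so 7+0+0 = 7.
Friday + 7 ≡ Friday — that's 2284's doomsday.
In January the doomsday date is Jan 4 (2284 is a leap year (divisible by 4)).
Jan 21 is 17 days after Jan 4; 17 mod 7 = 3, so Friday + 3 = Monday.

Monday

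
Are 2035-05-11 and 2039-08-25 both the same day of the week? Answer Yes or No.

No

From May 11, 2035 to Aug 25, 2039 is 1567 days.
1567 mod 7 = 6, so they are different weekdays.
(May 11, 2035 is a Friday; Aug 25, 2039 is a Thursday.)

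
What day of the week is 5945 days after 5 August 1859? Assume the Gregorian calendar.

Sunday

First find the weekday of Aug 5, 1859. Doomsday rule: the anchor day for the 1800s is Friday. For year 59: 59÷12 = 4 r 11, and 11÷4 = 2, so 4+11+2 = 17.
Friday + 17 ≡ Monday — that's 1859's doomsday.
In August the doomsday date is Aug 8.
Aug 5 is 3 days before Aug 8; 3 mod 7 = 3, so Monday − 3 = Friday.
5945 mod 7 = 2, so 5945 days after a Friday is Friday + 2 = Sunday.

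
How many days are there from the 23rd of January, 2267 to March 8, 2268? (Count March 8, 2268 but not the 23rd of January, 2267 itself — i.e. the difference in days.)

410

Jan 23, 2267 → Jan 23, 2268: 365 days.
Jan 23, 2268 → Feb 23, 2268: 31 days (January has 31).
Feb 23, 2268 → Mar 8, 2268: 14 days.
Total: 410 days.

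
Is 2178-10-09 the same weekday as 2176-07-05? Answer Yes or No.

Yes

From Jul 5, 2176 to Oct 9, 2178 is 826 days.
826 mod 7 = 0, so they are the same weekday.
(Jul 5, 2176 is a Friday; Oct 9, 2178 is a Friday.)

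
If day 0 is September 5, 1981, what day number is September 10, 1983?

Sep 5, 1981 → Sep 5, 1982: 365 days.
Sep 5, 1982 → Oct 5, 1982: 30 days (September has 30).
Oct 5, 1982 → Nov 5, 1982: 31 days (October has 31).
Nov 5, 1982 → Dec 5, 1982: 30 days (November has 30).
Dec 5, 1982 → Jan 5, 1983: 31 days (December has 31).
Jan 5, 1983 → Feb 5, 1983: 31 days (January has 31).
Feb 5, 1983 → Mar 5, 1983: 28 days (February has 28).
Mar 5, 1983 → Apr 5, 1983: 31 days (March has 31).
Apr 5, 1983 → May 5, 1983: 30 days (April has 30).
May 5, 1983 → Jun 5, 1983: 31 days (May has 31).
Jun 5, 1983 → Jul 5, 1983: 30 days (June has 30).
Jul 5, 1983 → Aug 5, 1983: 31 days (July has 31).
Aug 5, 1983 → Sep 5, 1983: 31 days (August has 31).
Sep 5, 1983 → Sep 10, 1983: 5 days.
Total: 735 days.

735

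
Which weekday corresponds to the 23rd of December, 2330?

Doomsday rule: the anchor day for the 2300s is Wednesday. For year 30: 30÷12 = 2 r 6, and 6÷4 = 1, so 2+6+1 = 9.
Wednesday + 9 ≡ Friday — that's 2330's doomsday.
In December the doomsday date is Dec 12.
Dec 23 is 11 days after Dec 12; 11 mod 7 = 4, so Friday + 4 = Tuesday.

Tuesday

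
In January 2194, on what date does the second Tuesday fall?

January 14, 2194

January 1, 2194 is a Wednesday.
The first Tuesday is therefore January 7 (6 days later).
The second Tuesday is 7 + 1×7 = January 14.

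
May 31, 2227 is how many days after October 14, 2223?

1325

Oct 14, 2223 → Oct 14, 2224: 366 days (Feb 29, 2224 is in that span).
Oct 14, 2224 → Oct 14, 2225: 365 days.
Oct 14, 2225 → Oct 14, 2226: 365 days.
Oct 14, 2226 → Nov 14, 2226: 31 days (October has 31).
Nov 14, 2226 → Dec 14, 2226: 30 days (November has 30).
Dec 14, 2226 → Jan 14, 2227: 31 days (December has 31).
Jan 14, 2227 → Feb 14, 2227: 31 days (January has 31).
Feb 14, 2227 → Mar 14, 2227: 28 days (February has 28).
Mar 14, 2227 → Apr 14, 2227: 31 days (March has 31).
Apr 14, 2227 → May 14, 2227: 30 days (April has 30).
May 14, 2227 → May 31, 2227: 17 days.
Total: 1325 days.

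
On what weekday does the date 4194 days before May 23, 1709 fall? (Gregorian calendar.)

First find the weekday of May 23, 1709. Doomsday rule: the anchor day for the 1700s is Sunday. For year 09: 9÷12 = 0 r 9, and 9÷4 = 2, so 0+9+2 = 11.
Sunday + 11 ≡ Thursday — that's 1709's doomsday.
In May the doomsday date is May 9.
May 23 is 14 days after May 9; 14 mod 7 = 0, so Thursday + 0 = Thursday.
4194 mod 7 = 1, so 4194 days before a Thursday is Thursday − 1 = Wednesday.

Wednesday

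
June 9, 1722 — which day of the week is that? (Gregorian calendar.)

Doomsday rule: the anchor day for the 1700s is Sunday. For year 22: 22÷12 = 1 r 10, and 10÷4 = 2, so 1+10+2 = 13.
Sunday + 13 ≡ Saturday — that's 1722's doomsday.
In June the doomsday date is Jun 6.
Jun 9 is 3 days after Jun 6; 3 mod 7 = 3, so Saturday + 3 = Tuesday.

Tuesday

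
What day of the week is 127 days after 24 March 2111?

Wednesday

First find the weekday of Mar 24, 2111. Doomsday rule: the anchor day for the 2100s is Sunday. For year 11: 11÷12 = 0 r 11, and 11÷4 = 2, so 0+11+2 = 13.
Sunday + 13 ≡ Saturday — that's 2111's doomsday.
In March the doomsday date is Mar 14.
Mar 24 is 10 days after Mar 14; 10 mod 7 = 3, so Saturday + 3 = Tuesday.
127 mod 7 = 1, so 127 days after a Tuesday is Tuesday + 1 = Wednesday.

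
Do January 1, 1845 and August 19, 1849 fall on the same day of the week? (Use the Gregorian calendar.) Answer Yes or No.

From Jan 1, 1845 to Aug 19, 1849 is 1691 days.
1691 mod 7 = 4, so they are different weekdays.
(Jan 1, 1845 is a Wednesday; Aug 19, 1849 is a Sunday.)

No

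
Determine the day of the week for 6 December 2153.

Doomsday rule: the anchor day for the 2100s is Sunday. For year 53: 53÷12 = 4 r 5, and 5÷4 = 1, so 4+5+1 = 10.
Sunday + 10 ≡ Wednesday — that's 2153's doomsday.
In December the doomsday date is Dec 12.
Dec 6 is 6 days before Dec 12; 6 mod 7 = 6, so Wednesday − 6 = Thursday.

Thursday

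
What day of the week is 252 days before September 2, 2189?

Sep 2, 2189 is a Wednesday.
252 mod 7 = 0, so 252 days before a Wednesday is Wednesday − 0 = Wednesday.

Wednesday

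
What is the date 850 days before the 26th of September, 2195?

May 29, 2193

−365 (one year) → Sep 26, 2194 (485 left).
−365 (one year) → Sep 26, 2193 (120 left).
−26 → Aug 31, 2193 (end of Aug, 31 days; 94 left).
−31 → Jul 31, 2193 (end of Jul, 31 days; 63 left).
−31 → Jun 30, 2193 (end of Jun, 30 days; 32 left).
−30 → May 31, 2193 (end of May, 31 days; 2 left).
−2 → May 29, 2193.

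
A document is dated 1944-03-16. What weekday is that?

Thursday

January 1, 1944 is a Saturday.
Jan 1, 1944 → Feb 1, 1944: 31 days (January has 31).
Feb 1, 1944 → Mar 1, 1944: 29 days (February has 29).
Mar 1, 1944 → Mar 16, 1944: 15 days.
Total: 75 days.
75 mod 7 = 5, so Saturday + 5 = Thursday.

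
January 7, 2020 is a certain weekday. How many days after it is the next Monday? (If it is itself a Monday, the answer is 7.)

Jan 7, 2020 is a Tuesday.
From Tuesday to the next Monday is 6 days.

6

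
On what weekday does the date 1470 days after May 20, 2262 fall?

May 20, 2262 is a Tuesday.
1470 mod 7 = 0, so 1470 days after a Tuesday is Tuesday + 0 = Tuesday.

Tuesday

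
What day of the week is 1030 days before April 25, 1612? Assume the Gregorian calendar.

Tuesday

First find the weekday of Apr 25, 1612. Doomsday rule: the anchor day for the 1600s is Tuesday. For year 12: 12÷12 = 1 r 0, and 0÷4 = 0, so 1+0+0 = 1.
Tuesday + 1 ≡ Wednesday — that's 1612's doomsday.
In April the doomsday date is Apr 4.
Apr 25 is 21 days after Apr 4; 21 mod 7 = 0, so Wednesday + 0 = Wednesday.
1030 mod 7 = 1, so 1030 days before a Wednesday is Wednesday − 1 = Tuesday.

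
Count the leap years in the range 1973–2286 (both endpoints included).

76

Multiples of 4 in [1973,2286]: 78.
Of those, multiples of 100: 3 (not leap unless ÷400).
Multiples of 400: 1.
Leap years = 78 − 3 + 1 = 76.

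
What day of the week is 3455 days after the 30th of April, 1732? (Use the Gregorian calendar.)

Sunday

Apr 30, 1732 is a Wednesday.
3455 mod 7 = 4, so 3455 days after a Wednesday is Wednesday + 4 = Sunday.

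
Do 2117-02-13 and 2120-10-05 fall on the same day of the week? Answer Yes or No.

Yes

From Feb 13, 2117 to Oct 5, 2120 is 1330 days.
1330 mod 7 = 0, so they are the same weekday.
(Feb 13, 2117 is a Saturday; Oct 5, 2120 is a Saturday.)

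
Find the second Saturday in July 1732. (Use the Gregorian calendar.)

July 1, 1732 is a Tuesday.
The first Saturday is therefore July 5 (4 days later).
The second Saturday is 5 + 1×7 = July 12.

July 12, 1732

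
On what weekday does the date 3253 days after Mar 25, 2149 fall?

Mar 25, 2149 is a Tuesday.
3253 mod 7 = 5, so 3253 days after a Tuesday is Tuesday + 5 = Sunday.

Sunday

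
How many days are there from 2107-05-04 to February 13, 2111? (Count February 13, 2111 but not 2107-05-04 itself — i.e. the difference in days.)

May 4, 2107 → May 4, 2108: 366 days (Feb 29, 2108 is in that span).
May 4, 2108 → May 4, 2109: 365 days.
May 4, 2109 → May 4, 2110: 365 days.
May 4, 2110 → Jun 4, 2110: 31 days (May has 31).
Jun 4, 2110 → Jul 4, 2110: 30 days (June has 30).
Jul 4, 2110 → Aug 4, 2110: 31 days (July has 31).
Aug 4, 2110 → Sep 4, 2110: 31 days (August has 31).
Sep 4, 2110 → Oct 4, 2110: 30 days (September has 30).
Oct 4, 2110 → Nov 4, 2110: 31 days (October has 31).
Nov 4, 2110 → Dec 4, 2110: 30 days (November has 30).
Dec 4, 2110 → Jan 4, 2111: 31 days (December has 31).
Jan 4, 2111 → Feb 4, 2111: 31 days (January has 31).
Feb 4, 2111 → Feb 13, 2111: 9 days.
Total: 1381 days.

1381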